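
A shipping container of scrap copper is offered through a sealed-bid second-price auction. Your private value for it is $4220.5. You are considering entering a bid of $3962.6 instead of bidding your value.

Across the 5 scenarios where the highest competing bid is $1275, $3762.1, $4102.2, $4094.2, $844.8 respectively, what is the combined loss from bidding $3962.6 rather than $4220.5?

$244.6

The deviation costs you only when the competing bid falls strictly between $3962.6 and $4220.5; elsewhere both bids give the same outcome.
$1275: outcomes coincide → loss $0.
$3762.1: outcomes coincide → loss $0.
$4102.2: truthful payoff $118.3, deviation payoff $0 → loss $118.3.
$4094.2: truthful payoff $126.3, deviation payoff $0 → loss $126.3.
$844.8: outcomes coincide → loss $0.
Total loss = $118.3 + $126.3 = $244.6.
Truthful bidding weakly dominates here: raising your bid can only win items priced above your value, and lowering it can only forfeit items priced below.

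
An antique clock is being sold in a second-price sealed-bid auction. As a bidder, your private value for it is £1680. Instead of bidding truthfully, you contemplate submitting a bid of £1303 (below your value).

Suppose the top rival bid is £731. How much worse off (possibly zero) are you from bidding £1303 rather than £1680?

£0

Bidding your value £1680: you win (since £1680 > £731) and pay £731. Payoff £949.
Bidding £1303: you win and pay £731. Payoff £1680 − £731 = £949.
Difference = £949 − £949 = £0; both bids lead to the same outcome because the competing bid is below both your value and your alternative bid.
In a second-price auction your bid sets only whether you win, not what you pay, so bidding your true value is weakly dominant.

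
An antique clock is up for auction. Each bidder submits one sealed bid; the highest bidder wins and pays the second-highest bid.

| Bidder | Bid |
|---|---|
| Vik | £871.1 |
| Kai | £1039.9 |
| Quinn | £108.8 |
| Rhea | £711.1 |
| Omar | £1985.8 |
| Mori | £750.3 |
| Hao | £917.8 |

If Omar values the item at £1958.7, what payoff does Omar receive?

£918.8

Highest bid: Omar at £1985.8, so Omar wins.
Second-highest bid: Kai at £1039.9 — that is the price the winner pays.
Omar's payoff = value − price = £1958.7 − £1039.9 = £918.8.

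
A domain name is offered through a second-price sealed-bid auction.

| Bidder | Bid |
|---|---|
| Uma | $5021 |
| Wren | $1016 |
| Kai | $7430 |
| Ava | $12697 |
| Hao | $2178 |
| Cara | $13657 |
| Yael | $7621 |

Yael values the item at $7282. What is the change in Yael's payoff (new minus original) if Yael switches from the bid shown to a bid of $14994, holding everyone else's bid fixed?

−$6375

The highest bid among the other bidders is $13657; Yael's bid doesn't change that.
Original bid $7621: Yael is not highest (top rival bid is $13657); payoff $0.
Alternative bid $14994: Yael is highest, pays the top rival bid $13657; payoff $7282 − $13657 = −$6375.
Change in payoff = −$6375 − ($0) = −$6375.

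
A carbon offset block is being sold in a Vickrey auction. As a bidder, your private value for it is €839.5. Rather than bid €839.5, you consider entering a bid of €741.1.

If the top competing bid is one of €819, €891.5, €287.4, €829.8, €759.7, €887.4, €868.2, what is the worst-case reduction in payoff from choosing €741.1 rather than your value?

€819: truthful gives €20.5, deviation gives €0 → loss €20.5.
€891.5: same outcome either way → loss €0.
€287.4: same outcome either way → loss €0.
€829.8: truthful gives €9.7, deviation gives €0 → loss €9.7.
€759.7: truthful gives €79.8, deviation gives €0 → loss €79.8.
€887.4: same outcome either way → loss €0.
€868.2: same outcome either way → loss €0.
Maximum loss: €79.8.

€79.8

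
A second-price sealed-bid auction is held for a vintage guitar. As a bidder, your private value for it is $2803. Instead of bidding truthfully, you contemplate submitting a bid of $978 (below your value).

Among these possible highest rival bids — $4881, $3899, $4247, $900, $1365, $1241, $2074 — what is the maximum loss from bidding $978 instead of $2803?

$4881: same outcome either way → loss $0.
$3899: same outcome either way → loss $0.
$4247: same outcome either way → loss $0.
$900: same outcome either way → loss $0.
$1365: truthful gives $1438, deviation gives $0 → loss $1438.
$1241: truthful gives $1562, deviation gives $0 → loss $1562.
$2074: truthful gives $729, deviation gives $0 → loss $729.
Maximum loss: $1562.

$1562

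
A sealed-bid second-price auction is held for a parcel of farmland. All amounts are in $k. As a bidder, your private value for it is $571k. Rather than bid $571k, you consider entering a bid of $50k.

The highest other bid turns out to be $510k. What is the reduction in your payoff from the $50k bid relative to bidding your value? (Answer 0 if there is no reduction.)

$61k

Bidding your value $571k: you win (since $571k > $510k) and pay $510k. Payoff $61k.
Bidding $50k: you lose. Payoff $0k.
The competing bid $510k lies between your shaded bid and your value, so underbidding forfeits an item you could have won at a profitable price.
Loss from deviating = $61k − ($0k) = $61k.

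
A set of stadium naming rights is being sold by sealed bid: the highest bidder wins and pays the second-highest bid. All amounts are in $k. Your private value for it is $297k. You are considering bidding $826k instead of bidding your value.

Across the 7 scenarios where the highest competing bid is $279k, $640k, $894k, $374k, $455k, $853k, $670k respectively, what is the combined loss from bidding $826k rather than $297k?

$951k

The deviation costs you only when the competing bid falls strictly between $297k and $826k; elsewhere both bids give the same outcome.
$279k: outcomes coincide → loss $0k.
$640k: truthful payoff $0k, deviation payoff −$343k → loss $343k.
$894k: outcomes coincide → loss $0k.
$374k: truthful payoff $0k, deviation payoff −$77k → loss $77k.
$455k: truthful payoff $0k, deviation payoff −$158k → loss $158k.
$853k: outcomes coincide → loss $0k.
$670k: truthful payoff $0k, deviation payoff −$373k → loss $373k.
Total loss = $343k + $77k + $158k + $373k = $951k.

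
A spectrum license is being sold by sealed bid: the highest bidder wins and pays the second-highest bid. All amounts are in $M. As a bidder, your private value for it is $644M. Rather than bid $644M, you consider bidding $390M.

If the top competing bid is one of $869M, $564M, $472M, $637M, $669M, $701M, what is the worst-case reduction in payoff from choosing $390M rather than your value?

$869M: same outcome either way → loss $0M.
$564M: truthful gives $80M, deviation gives $0M → loss $80M.
$472M: truthful gives $172M, deviation gives $0M → loss $172M.
$637M: truthful gives $7M, deviation gives $0M → loss $7M.
$669M: same outcome either way → loss $0M.
$701M: same outcome either way → loss $0M.
Maximum loss: $172M.

$172M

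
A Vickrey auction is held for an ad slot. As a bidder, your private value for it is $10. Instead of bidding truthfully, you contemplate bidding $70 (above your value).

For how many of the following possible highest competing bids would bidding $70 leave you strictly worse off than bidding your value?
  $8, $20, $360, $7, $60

2

The deviation hurts exactly when the highest competing bid lies strictly between $10 and $70 — overbidding then wins at a price above your value.
$8: below both → same outcome either way.
$20: inside the interval → strictly worse (loss $10).
$360: above both → same outcome either way.
$7: below both → same outcome either way.
$60: inside the interval → strictly worse (loss $50).
Count: 2.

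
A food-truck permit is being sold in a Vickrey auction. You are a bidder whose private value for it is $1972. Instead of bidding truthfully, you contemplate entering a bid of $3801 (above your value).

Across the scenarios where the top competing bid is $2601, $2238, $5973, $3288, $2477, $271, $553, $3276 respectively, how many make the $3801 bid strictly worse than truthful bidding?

5

The deviation hurts exactly when the highest competing bid lies strictly between $1972 and $3801 — overbidding then wins at a price above your value.
$2601: inside the interval → strictly worse (loss $629).
$2238: inside the interval → strictly worse (loss $266).
$5973: above both → same outcome either way.
$3288: inside the interval → strictly worse (loss $1316).
$2477: inside the interval → strictly worse (loss $505).
$271: below both → same outcome either way.
$553: below both → same outcome either way.
$3276: inside the interval → strictly worse (loss $1304).
Count: 5.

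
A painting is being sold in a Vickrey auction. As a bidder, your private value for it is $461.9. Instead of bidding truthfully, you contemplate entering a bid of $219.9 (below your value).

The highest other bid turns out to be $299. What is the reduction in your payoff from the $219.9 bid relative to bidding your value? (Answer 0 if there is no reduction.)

$162.9

Bidding your value $461.9: you win (since $461.9 > $299) and pay $299. Payoff $162.9.
Bidding $219.9: you lose. Payoff $0.
The competing bid $299 lies between your shaded bid and your value, so underbidding forfeits an item you could have won at a profitable price.
Loss from deviating = $162.9 − ($0) = $162.9.
Because the price is fixed by the runner-up's bid, deviating from your value can only change a good outcome into a bad one — never the reverse.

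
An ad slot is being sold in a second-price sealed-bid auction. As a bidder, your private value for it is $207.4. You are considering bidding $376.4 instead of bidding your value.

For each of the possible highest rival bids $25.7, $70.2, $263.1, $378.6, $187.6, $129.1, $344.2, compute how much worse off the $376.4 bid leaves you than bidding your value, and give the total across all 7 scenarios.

The deviation costs you only when the competing bid falls strictly between $207.4 and $376.4; elsewhere both bids give the same outcome.
$25.7: outcomes coincide → loss $0.
$70.2: outcomes coincide → loss $0.
$263.1: truthful payoff $0, deviation payoff −$55.7 → loss $55.7.
$378.6: outcomes coincide → loss $0.
$187.6: outcomes coincide → loss $0.
$129.1: outcomes coincide → loss $0.
$344.2: truthful payoff $0, deviation payoff −$136.8 → loss $136.8.
Total loss = $55.7 + $136.8 = $192.5.
Truthful bidding weakly dominates here: raising your bid can only win items priced above your value, and lowering it can only forfeit items priced below.

$192.5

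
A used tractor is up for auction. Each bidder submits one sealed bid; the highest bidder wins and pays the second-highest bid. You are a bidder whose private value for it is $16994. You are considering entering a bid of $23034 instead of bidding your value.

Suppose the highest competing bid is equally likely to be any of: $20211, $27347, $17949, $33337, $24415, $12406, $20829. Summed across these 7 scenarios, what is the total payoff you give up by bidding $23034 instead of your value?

$8007

The deviation costs you only when the competing bid falls strictly between $16994 and $23034; elsewhere both bids give the same outcome.
$20211: truthful payoff $0, deviation payoff −$3217 → loss $3217.
$27347: outcomes coincide → loss $0.
$17949: truthful payoff $0, deviation payoff −$955 → loss $955.
$33337: outcomes coincide → loss $0.
$24415: outcomes coincide → loss $0.
$12406: outcomes coincide → loss $0.
$20829: truthful payoff $0, deviation payoff −$3835 → loss $3835.
Total loss = $3217 + $955 + $3835 = $8007.
Because the price is fixed by the runner-up's bid, deviating from your value can only change a good outcome into a bad one — never the reverse.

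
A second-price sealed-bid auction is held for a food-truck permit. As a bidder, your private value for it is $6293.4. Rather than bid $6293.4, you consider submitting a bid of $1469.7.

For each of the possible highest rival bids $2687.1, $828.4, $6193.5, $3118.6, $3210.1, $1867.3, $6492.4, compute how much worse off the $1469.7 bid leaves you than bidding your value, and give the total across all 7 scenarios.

The deviation costs you only when the competing bid falls strictly between $1469.7 and $6293.4; elsewhere both bids give the same outcome.
$2687.1: truthful payoff $3606.3, deviation payoff $0 → loss $3606.3.
$828.4: outcomes coincide → loss $0.
$6193.5: truthful payoff $99.9, deviation payoff $0 → loss $99.9.
$3118.6: truthful payoff $3174.8, deviation payoff $0 → loss $3174.8.
$3210.1: truthful payoff $3083.3, deviation payoff $0 → loss $3083.3.
$1867.3: truthful payoff $4426.1, deviation payoff $0 → loss $4426.1.
$6492.4: outcomes coincide → loss $0.
Total loss = $3606.3 + $99.9 + $3174.8 + $3083.3 + $4426.1 = $14390.4.

$14390.4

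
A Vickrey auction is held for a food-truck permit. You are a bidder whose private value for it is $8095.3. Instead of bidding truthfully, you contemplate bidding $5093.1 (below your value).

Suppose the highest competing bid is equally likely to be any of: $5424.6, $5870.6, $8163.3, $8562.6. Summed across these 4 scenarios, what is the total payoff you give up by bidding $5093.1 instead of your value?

The deviation costs you only when the competing bid falls strictly between $5093.1 and $8095.3; elsewhere both bids give the same outcome.
$5424.6: truthful payoff $2670.7, deviation payoff $0 → loss $2670.7.
$5870.6: truthful payoff $2224.7, deviation payoff $0 → loss $2224.7.
$8163.3: outcomes coincide → loss $0.
$8562.6: outcomes coincide → loss $0.
Total loss = $2670.7 + $2224.7 = $4895.4.
Because the price is fixed by the runner-up's bid, deviating from your value can only change a good outcome into a bad one — never the reverse.

$4895.4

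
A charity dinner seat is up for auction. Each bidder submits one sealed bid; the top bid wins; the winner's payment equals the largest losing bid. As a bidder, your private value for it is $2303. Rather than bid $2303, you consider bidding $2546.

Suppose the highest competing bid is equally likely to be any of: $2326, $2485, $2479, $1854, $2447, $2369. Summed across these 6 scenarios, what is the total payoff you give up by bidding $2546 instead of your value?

The deviation costs you only when the competing bid falls strictly between $2303 and $2546; elsewhere both bids give the same outcome.
$2326: truthful payoff $0, deviation payoff −$23 → loss $23.
$2485: truthful payoff $0, deviation payoff −$182 → loss $182.
$2479: truthful payoff $0, deviation payoff −$176 → loss $176.
$1854: outcomes coincide → loss $0.
$2447: truthful payoff $0, deviation payoff −$144 → loss $144.
$2369: truthful payoff $0, deviation payoff −$66 → loss $66.
Total loss = $23 + $182 + $176 + $144 + $66 = $591.

$591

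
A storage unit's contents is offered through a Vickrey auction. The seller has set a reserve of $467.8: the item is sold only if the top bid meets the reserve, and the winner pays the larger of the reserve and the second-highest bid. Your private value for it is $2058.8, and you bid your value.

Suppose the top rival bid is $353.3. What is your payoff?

Your bid $2058.8 is the highest and exceeds the reserve.
Price = max(second-highest bid, reserve) = max($353.3, $467.8) = $467.8.
Payoff = $2058.8 − $467.8 = $1591.

$1591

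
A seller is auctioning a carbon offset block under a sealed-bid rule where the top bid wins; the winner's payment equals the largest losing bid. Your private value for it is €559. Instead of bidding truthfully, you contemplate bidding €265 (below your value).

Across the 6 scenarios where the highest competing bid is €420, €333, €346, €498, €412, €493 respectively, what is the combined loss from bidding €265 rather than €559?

€852

The deviation costs you only when the competing bid falls strictly between €265 and €559; elsewhere both bids give the same outcome.
€420: truthful payoff €139, deviation payoff €0 → loss €139.
€333: truthful payoff €226, deviation payoff €0 → loss €226.
€346: truthful payoff €213, deviation payoff €0 → loss €213.
€498: truthful payoff €61, deviation payoff €0 → loss €61.
€412: truthful payoff €147, deviation payoff €0 → loss €147.
€493: truthful payoff €66, deviation payoff €0 → loss €66.
Total loss = €139 + €226 + €213 + €61 + €147 + €66 = €852.
In a second-price auction your bid sets only whether you win, not what you pay, so bidding your true value is weakly dominant.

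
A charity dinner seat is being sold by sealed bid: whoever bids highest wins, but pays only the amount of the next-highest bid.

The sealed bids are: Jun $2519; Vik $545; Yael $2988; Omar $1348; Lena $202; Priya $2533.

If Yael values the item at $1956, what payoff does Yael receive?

Highest bid: Yael at $2988, so Yael wins.
Second-highest bid: Priya at $2533 — that is the price the winner pays.
Yael's payoff = value − price = $1956 − $2533 = −$577.

−$577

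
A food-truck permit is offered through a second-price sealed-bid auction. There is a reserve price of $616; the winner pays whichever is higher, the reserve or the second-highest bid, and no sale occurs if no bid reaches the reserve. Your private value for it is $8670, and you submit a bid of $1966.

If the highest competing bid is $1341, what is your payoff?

$7329

Your bid $1966 is the highest and exceeds the reserve.
Price = max(second-highest bid, reserve) = max($1341, $616) = $1341.
Payoff = $8670 − $1341 = $7329.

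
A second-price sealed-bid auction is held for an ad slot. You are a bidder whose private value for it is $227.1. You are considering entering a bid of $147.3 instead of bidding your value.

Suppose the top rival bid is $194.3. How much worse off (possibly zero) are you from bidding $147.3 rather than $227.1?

$32.8

Bidding your value $227.1: you win (since $227.1 > $194.3) and pay $194.3. Payoff $32.8.
Bidding $147.3: you lose. Payoff $0.
The competing bid $194.3 lies between your shaded bid and your value, so underbidding forfeits an item you could have won at a profitable price.
Loss from deviating = $32.8 − ($0) = $32.8.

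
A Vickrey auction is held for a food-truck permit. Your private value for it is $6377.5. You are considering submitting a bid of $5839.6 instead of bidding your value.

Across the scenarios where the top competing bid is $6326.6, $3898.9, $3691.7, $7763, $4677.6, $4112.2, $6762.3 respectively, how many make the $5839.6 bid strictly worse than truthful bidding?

1

The deviation hurts exactly when the highest competing bid lies strictly between $5839.6 and $6377.5 — underbidding then forfeits a profitable win.
$6326.6: inside the interval → strictly worse (loss $50.9).
$3898.9: below both → same outcome either way.
$3691.7: below both → same outcome either way.
$7763: above both → same outcome either way.
$4677.6: below both → same outcome either way.
$4112.2: below both → same outcome either way.
$6762.3: above both → same outcome either way.
Count: 1.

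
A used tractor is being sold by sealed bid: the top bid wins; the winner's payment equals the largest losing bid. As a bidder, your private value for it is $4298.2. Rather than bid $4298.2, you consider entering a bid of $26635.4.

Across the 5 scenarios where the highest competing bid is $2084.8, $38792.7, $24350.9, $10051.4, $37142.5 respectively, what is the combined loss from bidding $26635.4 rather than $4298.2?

The deviation costs you only when the competing bid falls strictly between $4298.2 and $26635.4; elsewhere both bids give the same outcome.
$2084.8: outcomes coincide → loss $0.
$38792.7: outcomes coincide → loss $0.
$24350.9: truthful payoff $0, deviation payoff −$20052.7 → loss $20052.7.
$10051.4: truthful payoff $0, deviation payoff −$5753.2 → loss $5753.2.
$37142.5: outcomes coincide → loss $0.
Total loss = $20052.7 + $5753.2 = $25805.9.

$25805.9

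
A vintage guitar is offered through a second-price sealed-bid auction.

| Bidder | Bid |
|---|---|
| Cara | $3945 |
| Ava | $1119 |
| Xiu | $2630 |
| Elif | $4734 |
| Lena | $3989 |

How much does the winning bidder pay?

Highest bid: Elif at $4734, so Elif wins.
Second-highest bid: Lena at $3989 — that is the price the winner pays.

$3989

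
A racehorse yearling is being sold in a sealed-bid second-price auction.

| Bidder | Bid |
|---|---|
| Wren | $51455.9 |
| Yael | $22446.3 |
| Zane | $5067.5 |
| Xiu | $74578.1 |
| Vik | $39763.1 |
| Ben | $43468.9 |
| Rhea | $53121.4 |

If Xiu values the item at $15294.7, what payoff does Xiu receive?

−$37826.7

Highest bid: Xiu at $74578.1, so Xiu wins.
Second-highest bid: Rhea at $53121.4 — that is the price the winner pays.
Xiu's payoff = value − price = $15294.7 − $53121.4 = −$37826.7.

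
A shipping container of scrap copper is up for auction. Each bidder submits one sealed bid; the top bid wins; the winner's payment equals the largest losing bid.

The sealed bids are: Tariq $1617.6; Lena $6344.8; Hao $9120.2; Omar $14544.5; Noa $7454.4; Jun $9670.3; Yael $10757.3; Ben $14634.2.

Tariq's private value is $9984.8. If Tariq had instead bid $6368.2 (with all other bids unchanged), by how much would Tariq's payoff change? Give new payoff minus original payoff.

The highest bid among the other bidders is $14634.2; Tariq's bid doesn't change that.
Original bid $1617.6: Tariq is not highest (top rival bid is $14634.2); payoff $0.
Alternative bid $6368.2: Tariq is not highest (top rival bid is $14634.2); payoff $0.
Change in payoff = $0 − ($0) = $0.

$0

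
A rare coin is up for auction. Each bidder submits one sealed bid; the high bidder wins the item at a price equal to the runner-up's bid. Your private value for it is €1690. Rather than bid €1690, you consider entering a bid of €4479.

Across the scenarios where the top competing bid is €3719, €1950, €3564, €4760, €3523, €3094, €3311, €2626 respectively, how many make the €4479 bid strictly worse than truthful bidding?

7

The deviation hurts exactly when the highest competing bid lies strictly between €1690 and €4479 — overbidding then wins at a price above your value.
€3719: inside the interval → strictly worse (loss €2029).
€1950: inside the interval → strictly worse (loss €260).
€3564: inside the interval → strictly worse (loss €1874).
€4760: above both → same outcome either way.
€3523: inside the interval → strictly worse (loss €1833).
€3094: inside the interval → strictly worse (loss €1404).
€3311: inside the interval → strictly worse (loss €1621).
€2626: inside the interval → strictly worse (loss €936).
Count: 7.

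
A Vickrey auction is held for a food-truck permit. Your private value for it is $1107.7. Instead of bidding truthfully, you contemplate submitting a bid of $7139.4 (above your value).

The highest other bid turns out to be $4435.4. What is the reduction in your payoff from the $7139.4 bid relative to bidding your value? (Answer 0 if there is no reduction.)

Bidding your value $1107.7: you lose (since $1107.7 < $4435.4). Payoff $0.
Bidding $7139.4: you win and pay $4435.4. Payoff $1107.7 − $4435.4 = −$3327.7.
The competing bid $4435.4 lies between your value and your inflated bid, so overbidding wins an item priced above your value.
Loss from deviating = $0 − (−$3327.7) = $3327.7.

$3327.7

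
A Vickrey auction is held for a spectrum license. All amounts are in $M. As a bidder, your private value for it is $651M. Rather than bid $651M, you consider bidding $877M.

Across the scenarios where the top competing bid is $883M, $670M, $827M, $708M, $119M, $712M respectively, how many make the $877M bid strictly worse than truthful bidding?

4

The deviation hurts exactly when the highest competing bid lies strictly between $651M and $877M — overbidding then wins at a price above your value.
$883M: above both → same outcome either way.
$670M: inside the interval → strictly worse (loss $19M).
$827M: inside the interval → strictly worse (loss $176M).
$708M: inside the interval → strictly worse (loss $57M).
$119M: below both → same outcome either way.
$712M: inside the interval → strictly worse (loss $61M).
Count: 4.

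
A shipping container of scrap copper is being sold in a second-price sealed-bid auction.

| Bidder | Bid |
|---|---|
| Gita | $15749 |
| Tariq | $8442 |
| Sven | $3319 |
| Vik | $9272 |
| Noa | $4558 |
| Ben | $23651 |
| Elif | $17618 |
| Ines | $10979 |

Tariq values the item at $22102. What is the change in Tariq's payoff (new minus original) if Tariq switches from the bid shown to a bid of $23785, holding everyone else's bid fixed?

−$1549

The highest bid among the other bidders is $23651; Tariq's bid doesn't change that.
Original bid $8442: Tariq is not highest (top rival bid is $23651); payoff $0.
Alternative bid $23785: Tariq is highest, pays the top rival bid $23651; payoff $22102 − $23651 = −$1549.
Change in payoff = −$1549 − ($0) = −$1549.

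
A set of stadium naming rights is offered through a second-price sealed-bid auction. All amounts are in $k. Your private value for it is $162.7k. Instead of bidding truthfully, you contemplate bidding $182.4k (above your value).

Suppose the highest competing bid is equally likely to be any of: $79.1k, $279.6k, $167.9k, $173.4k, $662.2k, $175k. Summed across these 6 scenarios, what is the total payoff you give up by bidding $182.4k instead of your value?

$28.2k

The deviation costs you only when the competing bid falls strictly between $162.7k and $182.4k; elsewhere both bids give the same outcome.
$79.1k: outcomes coincide → loss $0k.
$279.6k: outcomes coincide → loss $0k.
$167.9k: truthful payoff $0k, deviation payoff −$5.2k → loss $5.2k.
$173.4k: truthful payoff $0k, deviation payoff −$10.7k → loss $10.7k.
$662.2k: outcomes coincide → loss $0k.
$175k: truthful payoff $0k, deviation payoff −$12.3k → loss $12.3k.
Total loss = $5.2k + $10.7k + $12.3k = $28.2k.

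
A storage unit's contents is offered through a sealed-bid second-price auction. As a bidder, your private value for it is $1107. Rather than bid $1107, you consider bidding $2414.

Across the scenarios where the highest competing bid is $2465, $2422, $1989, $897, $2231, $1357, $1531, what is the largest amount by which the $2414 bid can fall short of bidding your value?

$2465: same outcome either way → loss $0.
$2422: same outcome either way → loss $0.
$1989: truthful gives $0, deviation gives −$882 → loss $882.
$897: same outcome either way → loss $0.
$2231: truthful gives $0, deviation gives −$1124 → loss $1124.
$1357: truthful gives $0, deviation gives −$250 → loss $250.
$1531: truthful gives $0, deviation gives −$424 → loss $424.
Maximum loss: $1124.

$1124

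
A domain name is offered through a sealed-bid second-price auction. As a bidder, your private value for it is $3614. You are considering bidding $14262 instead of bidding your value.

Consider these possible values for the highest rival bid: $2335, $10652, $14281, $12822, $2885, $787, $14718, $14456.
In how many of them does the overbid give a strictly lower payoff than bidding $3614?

2

The deviation hurts exactly when the highest competing bid lies strictly between $3614 and $14262 — overbidding then wins at a price above your value.
$2335: below both → same outcome either way.
$10652: inside the interval → strictly worse (loss $7038).
$14281: above both → same outcome either way.
$12822: inside the interval → strictly worse (loss $9208).
$2885: below both → same outcome either way.
$787: below both → same outcome either way.
$14718: above both → same outcome either way.
$14456: above both → same outcome either way.
Count: 2.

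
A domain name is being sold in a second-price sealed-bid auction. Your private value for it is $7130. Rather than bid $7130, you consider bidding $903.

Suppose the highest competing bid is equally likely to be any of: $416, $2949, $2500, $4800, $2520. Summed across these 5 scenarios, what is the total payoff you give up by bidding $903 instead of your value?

The deviation costs you only when the competing bid falls strictly between $903 and $7130; elsewhere both bids give the same outcome.
$416: outcomes coincide → loss $0.
$2949: truthful payoff $4181, deviation payoff $0 → loss $4181.
$2500: truthful payoff $4630, deviation payoff $0 → loss $4630.
$4800: truthful payoff $2330, deviation payoff $0 → loss $2330.
$2520: truthful payoff $4610, deviation payoff $0 → loss $4610.
Total loss = $4181 + $4630 + $2330 + $4610 = $15751.

$15751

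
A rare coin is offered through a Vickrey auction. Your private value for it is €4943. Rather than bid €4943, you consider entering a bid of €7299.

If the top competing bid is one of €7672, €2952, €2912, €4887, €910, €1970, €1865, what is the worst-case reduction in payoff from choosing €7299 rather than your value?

€0

€7672: same outcome either way → loss €0.
€2952: same outcome either way → loss €0.
€2912: same outcome either way → loss €0.
€4887: same outcome either way → loss €0.
€910: same outcome either way → loss €0.
€1970: same outcome either way → loss €0.
€1865: same outcome either way → loss €0.
Maximum loss: €0.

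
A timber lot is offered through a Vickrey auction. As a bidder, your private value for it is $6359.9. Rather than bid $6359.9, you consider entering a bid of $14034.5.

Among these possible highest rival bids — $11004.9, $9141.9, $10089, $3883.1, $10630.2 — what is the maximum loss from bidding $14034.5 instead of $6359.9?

$11004.9: truthful gives $0, deviation gives −$4645 → loss $4645.
$9141.9: truthful gives $0, deviation gives −$2782 → loss $2782.
$10089: truthful gives $0, deviation gives −$3729.1 → loss $3729.1.
$3883.1: same outcome either way → loss $0.
$10630.2: truthful gives $0, deviation gives −$4270.3 → loss $4270.3.
Maximum loss: $4645.

$4645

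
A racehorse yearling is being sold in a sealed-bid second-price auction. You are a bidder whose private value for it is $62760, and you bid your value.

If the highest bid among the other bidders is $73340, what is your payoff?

$0

Your bid $62760 is below the highest competing bid $73340, so you lose.
A losing bidder pays nothing and receives nothing: payoff = $0.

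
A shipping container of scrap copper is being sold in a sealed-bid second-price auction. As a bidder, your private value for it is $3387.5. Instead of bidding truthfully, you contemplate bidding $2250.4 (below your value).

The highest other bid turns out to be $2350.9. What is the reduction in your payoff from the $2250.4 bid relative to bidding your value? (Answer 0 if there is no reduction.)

$1036.6

Bidding your value $3387.5: you win (since $3387.5 > $2350.9) and pay $2350.9. Payoff $1036.6.
Bidding $2250.4: you lose. Payoff $0.
The competing bid $2350.9 lies between your shaded bid and your value, so underbidding forfeits an item you could have won at a profitable price.
Loss from deviating = $1036.6 − ($0) = $1036.6.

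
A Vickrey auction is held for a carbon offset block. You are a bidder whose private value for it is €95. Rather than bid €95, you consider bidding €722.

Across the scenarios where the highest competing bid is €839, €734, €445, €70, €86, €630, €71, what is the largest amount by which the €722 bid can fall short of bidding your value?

€839: same outcome either way → loss €0.
€734: same outcome either way → loss €0.
€445: truthful gives €0, deviation gives −€350 → loss €350.
€70: same outcome either way → loss €0.
€86: same outcome either way → loss €0.
€630: truthful gives €0, deviation gives −€535 → loss €535.
€71: same outcome either way → loss €0.
Maximum loss: €535.

€535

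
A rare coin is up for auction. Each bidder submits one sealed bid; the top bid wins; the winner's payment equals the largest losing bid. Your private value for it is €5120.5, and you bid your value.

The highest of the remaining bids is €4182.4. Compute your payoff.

Your bid €5120.5 exceeds the highest competing bid €4182.4, so you win.
In a second-price auction the winner pays the second-highest bid, €4182.4.
Payoff = value − price = €5120.5 − €4182.4 = €938.1.

€938.1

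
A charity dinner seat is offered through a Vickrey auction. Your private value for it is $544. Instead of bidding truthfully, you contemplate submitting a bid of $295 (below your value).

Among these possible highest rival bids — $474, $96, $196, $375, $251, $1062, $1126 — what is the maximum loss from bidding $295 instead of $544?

$169

$474: truthful gives $70, deviation gives $0 → loss $70.
$96: same outcome either way → loss $0.
$196: same outcome either way → loss $0.
$375: truthful gives $169, deviation gives $0 → loss $169.
$251: same outcome either way → loss $0.
$1062: same outcome either way → loss $0.
$1126: same outcome either way → loss $0.
Maximum loss: $169.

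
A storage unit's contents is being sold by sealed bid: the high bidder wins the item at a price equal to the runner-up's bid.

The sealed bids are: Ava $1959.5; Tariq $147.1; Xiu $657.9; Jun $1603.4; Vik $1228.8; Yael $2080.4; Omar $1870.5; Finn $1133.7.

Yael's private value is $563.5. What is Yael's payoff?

−$1396

Highest bid: Yael at $2080.4, so Yael wins.
Second-highest bid: Ava at $1959.5 — that is the price the winner pays.
Yael's payoff = value − price = $563.5 − $1959.5 = −$1396.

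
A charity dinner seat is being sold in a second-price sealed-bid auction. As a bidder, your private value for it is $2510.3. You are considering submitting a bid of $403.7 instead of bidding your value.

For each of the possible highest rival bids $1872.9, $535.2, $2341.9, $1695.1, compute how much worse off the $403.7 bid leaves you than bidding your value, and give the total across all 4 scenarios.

The deviation costs you only when the competing bid falls strictly between $403.7 and $2510.3; elsewhere both bids give the same outcome.
$1872.9: truthful payoff $637.4, deviation payoff $0 → loss $637.4.
$535.2: truthful payoff $1975.1, deviation payoff $0 → loss $1975.1.
$2341.9: truthful payoff $168.4, deviation payoff $0 → loss $168.4.
$1695.1: truthful payoff $815.2, deviation payoff $0 → loss $815.2.
Total loss = $637.4 + $1975.1 + $168.4 + $815.2 = $3596.1.

$3596.1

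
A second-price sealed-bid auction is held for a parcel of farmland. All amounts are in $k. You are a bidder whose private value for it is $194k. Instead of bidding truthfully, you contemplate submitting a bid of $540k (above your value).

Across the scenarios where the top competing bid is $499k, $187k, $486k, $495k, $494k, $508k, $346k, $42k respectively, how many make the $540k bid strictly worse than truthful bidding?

6

The deviation hurts exactly when the highest competing bid lies strictly between $194k and $540k — overbidding then wins at a price above your value.
$499k: inside the interval → strictly worse (loss $305k).
$187k: below both → same outcome either way.
$486k: inside the interval → strictly worse (loss $292k).
$495k: inside the interval → strictly worse (loss $301k).
$494k: inside the interval → strictly worse (loss $300k).
$508k: inside the interval → strictly worse (loss $314k).
$346k: inside the interval → strictly worse (loss $152k).
$42k: below both → same outcome either way.
Count: 6.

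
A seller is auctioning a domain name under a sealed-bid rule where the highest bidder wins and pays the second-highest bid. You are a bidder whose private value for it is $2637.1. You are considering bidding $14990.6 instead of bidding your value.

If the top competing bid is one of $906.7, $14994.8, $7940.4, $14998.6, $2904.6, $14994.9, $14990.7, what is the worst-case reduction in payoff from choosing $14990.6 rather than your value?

$5303.3

$906.7: same outcome either way → loss $0.
$14994.8: same outcome either way → loss $0.
$7940.4: truthful gives $0, deviation gives −$5303.3 → loss $5303.3.
$14998.6: same outcome either way → loss $0.
$2904.6: truthful gives $0, deviation gives −$267.5 → loss $267.5.
$14994.9: same outcome either way → loss $0.
$14990.7: same outcome either way → loss $0.
Maximum loss: $5303.3.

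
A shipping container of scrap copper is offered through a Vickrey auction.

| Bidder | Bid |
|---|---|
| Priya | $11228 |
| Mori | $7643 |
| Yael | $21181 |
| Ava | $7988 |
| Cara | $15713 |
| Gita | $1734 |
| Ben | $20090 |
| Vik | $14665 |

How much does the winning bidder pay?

Highest bid: Yael at $21181, so Yael wins.
Second-highest bid: Ben at $20090 — that is the price the winner pays.

$20090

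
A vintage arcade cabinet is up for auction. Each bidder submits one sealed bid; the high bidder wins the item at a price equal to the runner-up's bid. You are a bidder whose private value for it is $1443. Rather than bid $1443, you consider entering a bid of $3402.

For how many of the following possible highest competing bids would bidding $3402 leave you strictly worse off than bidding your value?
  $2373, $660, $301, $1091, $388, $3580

1

The deviation hurts exactly when the highest competing bid lies strictly between $1443 and $3402 — overbidding then wins at a price above your value.
$2373: inside the interval → strictly worse (loss $930).
$660: below both → same outcome either way.
$301: below both → same outcome either way.
$1091: below both → same outcome either way.
$388: below both → same outcome either way.
$3580: above both → same outcome either way.
Count: 1.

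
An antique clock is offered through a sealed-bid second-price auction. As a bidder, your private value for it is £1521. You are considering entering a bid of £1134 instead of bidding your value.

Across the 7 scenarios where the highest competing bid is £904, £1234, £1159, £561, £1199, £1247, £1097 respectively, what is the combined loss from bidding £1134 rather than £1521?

The deviation costs you only when the competing bid falls strictly between £1134 and £1521; elsewhere both bids give the same outcome.
£904: outcomes coincide → loss £0.
£1234: truthful payoff £287, deviation payoff £0 → loss £287.
£1159: truthful payoff £362, deviation payoff £0 → loss £362.
£561: outcomes coincide → loss £0.
£1199: truthful payoff £322, deviation payoff £0 → loss £322.
£1247: truthful payoff £274, deviation payoff £0 → loss £274.
£1097: outcomes coincide → loss £0.
Total loss = £287 + £362 + £322 + £274 = £1245.
Because the price is fixed by the runner-up's bid, deviating from your value can only change a good outcome into a bad one — never the reverse.

£1245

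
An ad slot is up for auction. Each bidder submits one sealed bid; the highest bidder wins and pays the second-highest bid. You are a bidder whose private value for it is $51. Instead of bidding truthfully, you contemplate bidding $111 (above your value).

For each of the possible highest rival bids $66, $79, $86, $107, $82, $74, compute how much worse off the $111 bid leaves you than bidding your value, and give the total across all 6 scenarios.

The deviation costs you only when the competing bid falls strictly between $51 and $111; elsewhere both bids give the same outcome.
$66: truthful payoff $0, deviation payoff −$15 → loss $15.
$79: truthful payoff $0, deviation payoff −$28 → loss $28.
$86: truthful payoff $0, deviation payoff −$35 → loss $35.
$107: truthful payoff $0, deviation payoff −$56 → loss $56.
$82: truthful payoff $0, deviation payoff −$31 → loss $31.
$74: truthful payoff $0, deviation payoff −$23 → loss $23.
Total loss = $15 + $28 + $35 + $56 + $31 + $23 = $188.

$188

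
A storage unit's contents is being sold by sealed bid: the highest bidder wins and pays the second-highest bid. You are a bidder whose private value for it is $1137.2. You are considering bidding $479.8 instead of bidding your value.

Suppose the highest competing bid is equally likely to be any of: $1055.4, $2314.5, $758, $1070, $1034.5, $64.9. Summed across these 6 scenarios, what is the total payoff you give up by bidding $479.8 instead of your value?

$630.9

The deviation costs you only when the competing bid falls strictly between $479.8 and $1137.2; elsewhere both bids give the same outcome.
$1055.4: truthful payoff $81.8, deviation payoff $0 → loss $81.8.
$2314.5: outcomes coincide → loss $0.
$758: truthful payoff $379.2, deviation payoff $0 → loss $379.2.
$1070: truthful payoff $67.2, deviation payoff $0 → loss $67.2.
$1034.5: truthful payoff $102.7, deviation payoff $0 → loss $102.7.
$64.9: outcomes coincide → loss $0.
Total loss = $81.8 + $379.2 + $67.2 + $102.7 = $630.9.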